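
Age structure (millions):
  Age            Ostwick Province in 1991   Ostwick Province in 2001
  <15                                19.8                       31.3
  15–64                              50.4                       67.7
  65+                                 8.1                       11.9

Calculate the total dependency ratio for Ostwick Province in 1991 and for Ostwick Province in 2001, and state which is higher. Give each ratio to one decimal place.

Ostwick Province in 1991: (19.8 + 8.1) / 50.4 × 100 = 27.9 / 50.4 × 100 = 55.4
Ostwick Province in 2001: (31.3 + 11.9) / 67.7 × 100 = 43.2 / 67.7 × 100 = 63.8

Ostwick Province in 1991: 55.4
Ostwick Province in 2001: 63.8
Higher: Ostwick Province in 2001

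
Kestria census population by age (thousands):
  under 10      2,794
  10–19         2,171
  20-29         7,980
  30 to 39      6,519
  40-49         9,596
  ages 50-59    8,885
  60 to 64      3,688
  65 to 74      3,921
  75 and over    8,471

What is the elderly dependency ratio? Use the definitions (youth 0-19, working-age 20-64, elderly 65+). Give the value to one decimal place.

0–19: 2,794 + 2,171 = 4,965
20–64: 7,980 + 6,519 + 9,596 + 8,885 + 3,688 = 36,668
65+: 3,921 + 8,471 = 12,392
Old-age dependency ratio = 12,392 / 36,668 × 100 = 33.8

Old-age dependency ratio: 33.8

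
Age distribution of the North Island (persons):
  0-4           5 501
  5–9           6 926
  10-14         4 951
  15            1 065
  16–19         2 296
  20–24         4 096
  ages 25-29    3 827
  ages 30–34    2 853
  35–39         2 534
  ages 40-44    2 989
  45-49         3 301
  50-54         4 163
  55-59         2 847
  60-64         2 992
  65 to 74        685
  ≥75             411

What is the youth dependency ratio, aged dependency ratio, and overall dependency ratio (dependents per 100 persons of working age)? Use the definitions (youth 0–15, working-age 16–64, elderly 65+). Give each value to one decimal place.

0–15: 5 501 + 6 926 + 4 951 + 1 065 = 18 443
16–64: 2 296 + 4 096 + 3 827 + 2 853 + 2 534 + 2 989 + 3 301 + 4 163 + 2 847 + 2 992 = 31 898
65+: 685 + 411 = 1 096
Youth dependency ratio = 18 443 / 31 898 × 100 = 57.8
Old-age dependency ratio = 1 096 / 31 898 × 100 = 3.4
Total dependency ratio = (18 443 + 1 096) / 31 898 × 100 = 19 539 / 31 898 × 100 = 61.3

Youth dependency ratio: 57.8
Old-age dependency ratio: 3.4
Total dependency ratio: 61.3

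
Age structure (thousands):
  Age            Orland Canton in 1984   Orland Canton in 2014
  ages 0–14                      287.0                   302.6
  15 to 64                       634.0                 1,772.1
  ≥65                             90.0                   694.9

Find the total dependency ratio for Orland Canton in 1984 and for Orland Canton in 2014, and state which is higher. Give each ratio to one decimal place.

Orland Canton in 1984: 59.5
Orland Canton in 2014: 56.3
Higher: Orland Canton in 1984

Orland Canton in 1984: (287.0 + 90.0) / 634.0 × 100 = 377.0 / 634.0 × 100 = 59.5
Orland Canton in 2014: (302.6 + 694.9) / 1,772.1 × 100 = 997.5 / 1,772.1 × 100 = 56.3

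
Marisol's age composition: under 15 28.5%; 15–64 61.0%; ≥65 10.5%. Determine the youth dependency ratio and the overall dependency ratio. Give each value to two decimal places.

Youth dependency ratio: 46.72
Total dependency ratio: 63.93

Youth dependency ratio = 28.5 / 61.0 × 100 = 46.72
Total dependency ratio = (28.5 + 10.5) / 61.0 × 100 = 39.0 / 61.0 × 100 = 63.93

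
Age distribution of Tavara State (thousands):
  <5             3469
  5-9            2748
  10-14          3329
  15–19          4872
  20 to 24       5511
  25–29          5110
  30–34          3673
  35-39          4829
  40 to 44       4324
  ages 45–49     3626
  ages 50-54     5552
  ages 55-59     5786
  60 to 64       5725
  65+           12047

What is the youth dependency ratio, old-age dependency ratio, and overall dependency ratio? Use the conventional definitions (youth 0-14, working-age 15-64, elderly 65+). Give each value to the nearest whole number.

0–14: 3469 + 2748 + 3329 = 9546
15–64: 4872 + 5511 + 5110 + 3673 + 4829 + 4324 + 3626 + 5552 + 5786 + 5725 = 49008
65+: 12047
Youth dependency ratio = 9546 / 49008 × 100 = 19
Old-age dependency ratio = 12047 / 49008 × 100 = 25
Total dependency ratio = (9546 + 12047) / 49008 × 100 = 21593 / 49008 × 100 = 44

Youth dependency ratio: 19
Old-age dependency ratio: 25
Total dependency ratio: 44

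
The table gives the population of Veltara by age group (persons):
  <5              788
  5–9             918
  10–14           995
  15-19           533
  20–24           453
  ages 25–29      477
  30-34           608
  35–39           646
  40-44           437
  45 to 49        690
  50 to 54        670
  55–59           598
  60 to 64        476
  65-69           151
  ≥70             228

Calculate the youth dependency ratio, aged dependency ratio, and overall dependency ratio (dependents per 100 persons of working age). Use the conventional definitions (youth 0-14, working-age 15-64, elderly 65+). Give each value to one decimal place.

Youth dependency ratio: 48.3
Old-age dependency ratio: 6.8
Total dependency ratio: 55.1

0–14: 788 + 918 + 995 = 2,701
15–64: 533 + 453 + 477 + 608 + 646 + 437 + 690 + 670 + 598 + 476 = 5,588
65+: 151 + 228 = 379
Youth dependency ratio = 2,701 / 5,588 × 100 = 48.3
Old-age dependency ratio = 379 / 5,588 × 100 = 6.8
Total dependency ratio = (2,701 + 379) / 5,588 × 100 = 3,080 / 5,588 × 100 = 55.1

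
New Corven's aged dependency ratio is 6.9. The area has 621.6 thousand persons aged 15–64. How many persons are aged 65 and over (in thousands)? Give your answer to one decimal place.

Old-age dependency ratio = elderly / working-age × 100
6.9 = E / 621.6 × 100
⇒ 42.9

Aged 65 and over: 42.9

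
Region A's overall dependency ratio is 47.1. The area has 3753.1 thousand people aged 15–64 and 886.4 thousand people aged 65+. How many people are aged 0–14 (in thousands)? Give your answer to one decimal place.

Total dependency ratio = (youth + elderly) / working-age × 100
47.1 = (Y + 886.4) / 3753.1 × 100
⇒ 881.3

Aged 0–14: 881.3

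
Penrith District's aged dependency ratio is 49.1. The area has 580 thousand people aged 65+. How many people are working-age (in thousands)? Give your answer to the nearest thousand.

Working-age: 1,181

Old-age dependency ratio = elderly / working-age × 100
49.1 = 580 / W × 100
⇒ 1,181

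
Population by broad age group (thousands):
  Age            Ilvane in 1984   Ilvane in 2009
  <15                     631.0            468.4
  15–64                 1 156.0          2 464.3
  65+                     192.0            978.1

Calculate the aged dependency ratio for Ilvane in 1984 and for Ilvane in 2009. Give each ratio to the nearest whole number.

Ilvane in 1984: 17
Ilvane in 2009: 40

Ilvane in 1984: 192.0 / 1 156.0 × 100 = 17
Ilvane in 2009: 978.1 / 2 464.3 × 100 = 40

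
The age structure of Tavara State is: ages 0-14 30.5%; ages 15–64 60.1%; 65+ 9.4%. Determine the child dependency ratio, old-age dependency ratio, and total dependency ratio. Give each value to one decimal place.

Youth dependency ratio = 30.5 / 60.1 × 100 = 50.7
Old-age dependency ratio = 9.4 / 60.1 × 100 = 15.6
Total dependency ratio = (30.5 + 9.4) / 60.1 × 100 = 39.9 / 60.1 × 100 = 66.4

Youth dependency ratio: 50.7
Old-age dependency ratio: 15.6
Total dependency ratio: 66.4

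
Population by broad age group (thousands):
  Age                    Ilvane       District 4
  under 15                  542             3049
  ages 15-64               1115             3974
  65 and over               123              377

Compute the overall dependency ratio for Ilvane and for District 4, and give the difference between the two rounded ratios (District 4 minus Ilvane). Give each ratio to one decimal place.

Ilvane: (542 + 123) / 1115 × 100 = 665 / 1115 × 100 = 59.6
District 4: (3049 + 377) / 3974 × 100 = 3426 / 3974 × 100 = 86.2

Ilvane: 59.6
District 4: 86.2
Difference: +26.6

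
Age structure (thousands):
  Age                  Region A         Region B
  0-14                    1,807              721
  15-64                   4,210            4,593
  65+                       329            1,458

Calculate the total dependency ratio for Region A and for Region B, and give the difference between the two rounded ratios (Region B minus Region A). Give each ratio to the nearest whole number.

Region A: 51
Region B: 47
Difference: -4

Region A: (1,807 + 329) / 4,210 × 100 = 2,136 / 4,210 × 100 = 51
Region B: (721 + 1,458) / 4,593 × 100 = 2,179 / 4,593 × 100 = 47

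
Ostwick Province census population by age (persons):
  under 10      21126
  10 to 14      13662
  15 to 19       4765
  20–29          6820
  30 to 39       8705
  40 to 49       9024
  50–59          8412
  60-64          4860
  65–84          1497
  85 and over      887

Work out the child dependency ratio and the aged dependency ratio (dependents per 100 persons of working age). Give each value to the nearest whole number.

Youth dependency ratio: 82
Old-age dependency ratio: 6

0–14: 21126 + 13662 = 34788
15–64: 4765 + 6820 + 8705 + 9024 + 8412 + 4860 = 42586
65+: 1497 + 887 = 2384
Youth dependency ratio = 34788 / 42586 × 100 = 82
Old-age dependency ratio = 2384 / 42586 × 100 = 6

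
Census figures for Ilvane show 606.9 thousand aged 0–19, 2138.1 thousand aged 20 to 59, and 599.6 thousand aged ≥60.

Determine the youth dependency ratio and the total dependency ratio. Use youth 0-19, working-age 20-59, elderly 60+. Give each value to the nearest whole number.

Youth dependency ratio = 606.9 / 2138.1 × 100 = 28
Total dependency ratio = (606.9 + 599.6) / 2138.1 × 100 = 1206.5 / 2138.1 × 100 = 56

Youth dependency ratio: 28
Total dependency ratio: 56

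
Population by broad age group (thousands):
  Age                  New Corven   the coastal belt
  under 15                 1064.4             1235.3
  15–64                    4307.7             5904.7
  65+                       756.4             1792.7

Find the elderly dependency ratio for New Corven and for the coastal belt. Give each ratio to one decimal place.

New Corven: 17.6
the coastal belt: 30.4

New Corven: 756.4 / 4307.7 × 100 = 17.6
the coastal belt: 1792.7 / 5904.7 × 100 = 30.4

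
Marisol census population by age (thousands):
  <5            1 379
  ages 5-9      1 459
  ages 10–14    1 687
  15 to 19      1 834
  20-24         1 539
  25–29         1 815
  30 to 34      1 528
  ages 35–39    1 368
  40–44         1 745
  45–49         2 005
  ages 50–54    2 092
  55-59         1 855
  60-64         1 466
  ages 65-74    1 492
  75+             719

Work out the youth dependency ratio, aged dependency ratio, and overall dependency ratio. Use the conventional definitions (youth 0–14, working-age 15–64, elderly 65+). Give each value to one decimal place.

Youth dependency ratio: 26.2
Old-age dependency ratio: 12.8
Total dependency ratio: 39.1

0–14: 1 379 + 1 459 + 1 687 = 4 525
15–64: 1 834 + 1 539 + 1 815 + 1 528 + 1 368 + 1 745 + 2 005 + 2 092 + 1 855 + 1 466 = 17 247
65+: 1 492 + 719 = 2 211
Youth dependency ratio = 4 525 / 17 247 × 100 = 26.2
Old-age dependency ratio = 2 211 / 17 247 × 100 = 12.8
Total dependency ratio = (4 525 + 2 211) / 17 247 × 100 = 6 736 / 17 247 × 100 = 39.1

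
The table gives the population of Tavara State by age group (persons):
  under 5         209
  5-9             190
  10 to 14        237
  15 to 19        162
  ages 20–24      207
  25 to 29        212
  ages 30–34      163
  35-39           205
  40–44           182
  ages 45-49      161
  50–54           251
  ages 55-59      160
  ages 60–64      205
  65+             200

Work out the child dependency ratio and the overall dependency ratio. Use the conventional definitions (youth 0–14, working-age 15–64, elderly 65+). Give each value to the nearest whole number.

0–14: 209 + 190 + 237 = 636
15–64: 162 + 207 + 212 + 163 + 205 + 182 + 161 + 251 + 160 + 205 = 1 908
65+: 200
Youth dependency ratio = 636 / 1 908 × 100 = 33
Total dependency ratio = (636 + 200) / 1 908 × 100 = 836 / 1 908 × 100 = 44

Youth dependency ratio: 33
Total dependency ratio: 44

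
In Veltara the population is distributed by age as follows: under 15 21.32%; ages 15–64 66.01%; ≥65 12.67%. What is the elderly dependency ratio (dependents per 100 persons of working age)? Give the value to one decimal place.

Old-age dependency ratio: 19.2

Old-age dependency ratio = 12.67 / 66.01 × 100 = 19.2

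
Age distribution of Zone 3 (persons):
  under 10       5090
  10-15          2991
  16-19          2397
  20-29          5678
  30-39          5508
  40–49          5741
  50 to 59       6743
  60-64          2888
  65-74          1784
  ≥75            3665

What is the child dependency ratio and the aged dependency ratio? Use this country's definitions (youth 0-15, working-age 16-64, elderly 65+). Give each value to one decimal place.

0–15: 5090 + 2991 = 8081
16–64: 2397 + 5678 + 5508 + 5741 + 6743 + 2888 = 28955
65+: 1784 + 3665 = 5449
Youth dependency ratio = 8081 / 28955 × 100 = 27.9
Old-age dependency ratio = 5449 / 28955 × 100 = 18.8

Youth dependency ratio: 27.9
Old-age dependency ratio: 18.8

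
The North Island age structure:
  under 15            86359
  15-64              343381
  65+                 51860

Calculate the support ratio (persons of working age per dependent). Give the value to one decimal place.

Support ratio = 343381 / (86359 + 51860) = 343381 / 138219 = 2.5

Support ratio: 2.5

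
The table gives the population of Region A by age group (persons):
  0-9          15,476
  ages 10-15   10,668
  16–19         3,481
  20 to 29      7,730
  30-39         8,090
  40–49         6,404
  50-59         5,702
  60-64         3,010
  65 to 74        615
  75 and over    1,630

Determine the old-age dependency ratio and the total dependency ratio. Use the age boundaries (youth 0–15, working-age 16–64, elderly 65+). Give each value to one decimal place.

0–15: 15,476 + 10,668 = 26,144
16–64: 3,481 + 7,730 + 8,090 + 6,404 + 5,702 + 3,010 = 34,417
65+: 615 + 1,630 = 2,245
Old-age dependency ratio = 2,245 / 34,417 × 100 = 6.5
Total dependency ratio = (26,144 + 2,245) / 34,417 × 100 = 28,389 / 34,417 × 100 = 82.5

Old-age dependency ratio: 6.5
Total dependency ratio: 82.5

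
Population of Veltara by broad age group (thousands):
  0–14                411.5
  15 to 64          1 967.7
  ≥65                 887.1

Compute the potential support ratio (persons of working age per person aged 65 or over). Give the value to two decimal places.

Potential support ratio: 2.22

Potential support ratio = 1 967.7 / 887.1 = 2.22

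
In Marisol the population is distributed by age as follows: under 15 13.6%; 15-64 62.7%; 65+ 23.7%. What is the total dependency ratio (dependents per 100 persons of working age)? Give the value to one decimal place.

Total dependency ratio = (13.6 + 23.7) / 62.7 × 100 = 37.3 / 62.7 × 100 = 59.5

Total dependency ratio: 59.5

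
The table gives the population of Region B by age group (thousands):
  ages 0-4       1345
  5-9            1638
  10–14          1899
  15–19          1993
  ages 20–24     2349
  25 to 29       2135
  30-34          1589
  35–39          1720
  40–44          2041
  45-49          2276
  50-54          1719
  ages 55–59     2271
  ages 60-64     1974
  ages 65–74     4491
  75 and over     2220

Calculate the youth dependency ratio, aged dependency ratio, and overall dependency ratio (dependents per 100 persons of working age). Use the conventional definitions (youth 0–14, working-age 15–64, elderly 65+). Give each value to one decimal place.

Youth dependency ratio: 24.3
Old-age dependency ratio: 33.4
Total dependency ratio: 57.8

0–14: 1345 + 1638 + 1899 = 4882
15–64: 1993 + 2349 + 2135 + 1589 + 1720 + 2041 + 2276 + 1719 + 2271 + 1974 = 20067
65+: 4491 + 2220 = 6711
Youth dependency ratio = 4882 / 20067 × 100 = 24.3
Old-age dependency ratio = 6711 / 20067 × 100 = 33.4
Total dependency ratio = (4882 + 6711) / 20067 × 100 = 11593 / 20067 × 100 = 57.8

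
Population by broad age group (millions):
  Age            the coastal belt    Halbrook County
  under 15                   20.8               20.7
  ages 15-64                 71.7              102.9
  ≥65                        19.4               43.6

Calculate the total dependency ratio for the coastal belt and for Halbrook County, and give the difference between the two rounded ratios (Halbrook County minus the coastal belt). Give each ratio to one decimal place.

the coastal belt: (20.8 + 19.4) / 71.7 × 100 = 40.2 / 71.7 × 100 = 56.1
Halbrook County: (20.7 + 43.6) / 102.9 × 100 = 64.3 / 102.9 × 100 = 62.5

the coastal belt: 56.1
Halbrook County: 62.5
Difference: +6.4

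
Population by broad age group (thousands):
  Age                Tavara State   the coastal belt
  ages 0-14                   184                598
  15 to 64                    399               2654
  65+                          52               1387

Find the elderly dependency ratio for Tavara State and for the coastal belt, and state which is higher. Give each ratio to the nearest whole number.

Tavara State: 52 / 399 × 100 = 13
the coastal belt: 1387 / 2654 × 100 = 52

Tavara State: 13
the coastal belt: 52
Higher: the coastal belt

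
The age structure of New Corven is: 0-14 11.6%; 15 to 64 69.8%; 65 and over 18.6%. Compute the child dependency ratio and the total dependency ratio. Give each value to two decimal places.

Youth dependency ratio: 16.62
Total dependency ratio: 43.27

Youth dependency ratio = 11.6 / 69.8 × 100 = 16.62
Total dependency ratio = (11.6 + 18.6) / 69.8 × 100 = 30.2 / 69.8 × 100 = 43.27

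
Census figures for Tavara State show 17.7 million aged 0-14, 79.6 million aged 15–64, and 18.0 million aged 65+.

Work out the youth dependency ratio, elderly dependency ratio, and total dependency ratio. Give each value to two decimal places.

Youth dependency ratio: 22.24
Old-age dependency ratio: 22.61
Total dependency ratio: 44.85

Youth dependency ratio = 17.7 / 79.6 × 100 = 22.24
Old-age dependency ratio = 18.0 / 79.6 × 100 = 22.61
Total dependency ratio = (17.7 + 18.0) / 79.6 × 100 = 35.7 / 79.6 × 100 = 44.85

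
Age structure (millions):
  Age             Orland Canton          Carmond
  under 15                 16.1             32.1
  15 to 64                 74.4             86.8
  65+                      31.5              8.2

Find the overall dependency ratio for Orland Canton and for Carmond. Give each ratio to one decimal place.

Orland Canton: 64.0
Carmond: 46.4

Orland Canton: (16.1 + 31.5) / 74.4 × 100 = 47.6 / 74.4 × 100 = 64.0
Carmond: (32.1 + 8.2) / 86.8 × 100 = 40.3 / 86.8 × 100 = 46.4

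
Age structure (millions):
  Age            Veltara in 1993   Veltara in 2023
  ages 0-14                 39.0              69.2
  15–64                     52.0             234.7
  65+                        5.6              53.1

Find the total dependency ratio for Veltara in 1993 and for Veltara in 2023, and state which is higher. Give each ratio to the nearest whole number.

Veltara in 1993: 86
Veltara in 2023: 52
Higher: Veltara in 1993

Veltara in 1993: (39.0 + 5.6) / 52.0 × 100 = 44.6 / 52.0 × 100 = 86
Veltara in 2023: (69.2 + 53.1) / 234.7 × 100 = 122.3 / 234.7 × 100 = 52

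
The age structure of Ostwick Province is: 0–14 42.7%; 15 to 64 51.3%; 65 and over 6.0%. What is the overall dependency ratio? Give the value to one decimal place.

Total dependency ratio = (42.7 + 6.0) / 51.3 × 100 = 48.7 / 51.3 × 100 = 94.9

Total dependency ratio: 94.9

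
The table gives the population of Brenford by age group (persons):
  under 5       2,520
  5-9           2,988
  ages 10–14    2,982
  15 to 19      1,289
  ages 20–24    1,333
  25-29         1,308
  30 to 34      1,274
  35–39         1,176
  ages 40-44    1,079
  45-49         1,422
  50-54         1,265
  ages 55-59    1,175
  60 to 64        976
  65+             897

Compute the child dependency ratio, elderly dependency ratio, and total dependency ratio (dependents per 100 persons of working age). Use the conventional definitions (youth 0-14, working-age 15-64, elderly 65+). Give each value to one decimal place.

0–14: 2,520 + 2,988 + 2,982 = 8,490
15–64: 1,289 + 1,333 + 1,308 + 1,274 + 1,176 + 1,079 + 1,422 + 1,265 + 1,175 + 976 = 12,297
65+: 897
Youth dependency ratio = 8,490 / 12,297 × 100 = 69.0
Old-age dependency ratio = 897 / 12,297 × 100 = 7.3
Total dependency ratio = (8,490 + 897) / 12,297 × 100 = 9,387 / 12,297 × 100 = 76.3

Youth dependency ratio: 69.0
Old-age dependency ratio: 7.3
Total dependency ratio: 76.3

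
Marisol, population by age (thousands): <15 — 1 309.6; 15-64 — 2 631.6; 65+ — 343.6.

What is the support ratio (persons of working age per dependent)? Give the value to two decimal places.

Support ratio: 1.59

Support ratio = 2 631.6 / (1 309.6 + 343.6) = 2 631.6 / 1 653.2 = 1.59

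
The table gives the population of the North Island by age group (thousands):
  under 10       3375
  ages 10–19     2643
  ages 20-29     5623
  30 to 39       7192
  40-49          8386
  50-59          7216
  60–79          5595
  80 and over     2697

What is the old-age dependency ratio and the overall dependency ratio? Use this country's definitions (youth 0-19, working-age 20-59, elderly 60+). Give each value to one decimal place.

Old-age dependency ratio: 29.2
Total dependency ratio: 50.4

0–19: 3375 + 2643 = 6018
20–59: 5623 + 7192 + 8386 + 7216 = 28417
60+: 5595 + 2697 = 8292
Old-age dependency ratio = 8292 / 28417 × 100 = 29.2
Total dependency ratio = (6018 + 8292) / 28417 × 100 = 14310 / 28417 × 100 = 50.4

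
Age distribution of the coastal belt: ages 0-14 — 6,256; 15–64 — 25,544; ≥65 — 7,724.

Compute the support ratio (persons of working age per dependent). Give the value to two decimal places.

Support ratio: 1.83

Support ratio = 25,544 / (6,256 + 7,724) = 25,544 / 13,980 = 1.83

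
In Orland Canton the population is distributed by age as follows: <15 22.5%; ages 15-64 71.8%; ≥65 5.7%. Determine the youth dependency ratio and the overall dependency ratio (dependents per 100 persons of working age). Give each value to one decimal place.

Youth dependency ratio = 22.5 / 71.8 × 100 = 31.3
Total dependency ratio = (22.5 + 5.7) / 71.8 × 100 = 28.2 / 71.8 × 100 = 39.3

Youth dependency ratio: 31.3
Total dependency ratio: 39.3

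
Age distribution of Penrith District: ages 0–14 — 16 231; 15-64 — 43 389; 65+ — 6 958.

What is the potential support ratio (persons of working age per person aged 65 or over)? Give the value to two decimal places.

Potential support ratio: 6.24

Potential support ratio = 43 389 / 6 958 = 6.24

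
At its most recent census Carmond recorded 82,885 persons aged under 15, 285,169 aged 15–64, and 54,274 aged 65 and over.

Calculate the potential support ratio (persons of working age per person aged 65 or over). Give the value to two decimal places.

Potential support ratio = 285,169 / 54,274 = 5.25

Potential support ratio: 5.25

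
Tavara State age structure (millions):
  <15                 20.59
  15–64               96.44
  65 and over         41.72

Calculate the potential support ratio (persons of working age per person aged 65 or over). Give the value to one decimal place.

Potential support ratio: 2.3

Potential support ratio = 96.44 / 41.72 = 2.3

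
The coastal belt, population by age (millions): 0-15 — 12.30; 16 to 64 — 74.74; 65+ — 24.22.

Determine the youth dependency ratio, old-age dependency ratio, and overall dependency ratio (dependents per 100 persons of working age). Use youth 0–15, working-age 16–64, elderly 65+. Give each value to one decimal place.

Youth dependency ratio: 16.5
Old-age dependency ratio: 32.4
Total dependency ratio: 48.9

Youth dependency ratio = 12.30 / 74.74 × 100 = 16.5
Old-age dependency ratio = 24.22 / 74.74 × 100 = 32.4
Total dependency ratio = (12.30 + 24.22) / 74.74 × 100 = 36.52 / 74.74 × 100 = 48.9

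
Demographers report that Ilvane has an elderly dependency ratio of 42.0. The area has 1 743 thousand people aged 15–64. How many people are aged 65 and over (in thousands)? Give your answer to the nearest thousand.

Aged 65 and over: 732

Old-age dependency ratio = elderly / working-age × 100
42.0 = E / 1 743 × 100
⇒ 732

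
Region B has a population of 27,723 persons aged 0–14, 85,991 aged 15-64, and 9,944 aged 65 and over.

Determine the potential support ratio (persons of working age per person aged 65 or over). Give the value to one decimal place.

Potential support ratio = 85,991 / 9,944 = 8.6

Potential support ratio: 8.6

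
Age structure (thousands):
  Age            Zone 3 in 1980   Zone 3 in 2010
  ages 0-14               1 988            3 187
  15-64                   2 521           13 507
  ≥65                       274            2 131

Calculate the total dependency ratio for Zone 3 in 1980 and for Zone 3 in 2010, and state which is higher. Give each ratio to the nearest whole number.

Zone 3 in 1980: 90
Zone 3 in 2010: 39
Higher: Zone 3 in 1980

Zone 3 in 1980: (1 988 + 274) / 2 521 × 100 = 2 262 / 2 521 × 100 = 90
Zone 3 in 2010: (3 187 + 2 131) / 13 507 × 100 = 5 318 / 13 507 × 100 = 39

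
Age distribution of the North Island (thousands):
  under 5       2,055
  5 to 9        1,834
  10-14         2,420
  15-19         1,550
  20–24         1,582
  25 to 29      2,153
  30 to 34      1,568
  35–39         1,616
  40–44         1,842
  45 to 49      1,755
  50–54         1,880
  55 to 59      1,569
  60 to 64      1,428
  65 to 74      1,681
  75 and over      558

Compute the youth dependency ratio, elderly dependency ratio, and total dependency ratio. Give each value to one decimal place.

Youth dependency ratio: 37.2
Old-age dependency ratio: 13.2
Total dependency ratio: 50.5

0–14: 2,055 + 1,834 + 2,420 = 6,309
15–64: 1,550 + 1,582 + 2,153 + 1,568 + 1,616 + 1,842 + 1,755 + 1,880 + 1,569 + 1,428 = 16,943
65+: 1,681 + 558 = 2,239
Youth dependency ratio = 6,309 / 16,943 × 100 = 37.2
Old-age dependency ratio = 2,239 / 16,943 × 100 = 13.2
Total dependency ratio = (6,309 + 2,239) / 16,943 × 100 = 8,548 / 16,943 × 100 = 50.5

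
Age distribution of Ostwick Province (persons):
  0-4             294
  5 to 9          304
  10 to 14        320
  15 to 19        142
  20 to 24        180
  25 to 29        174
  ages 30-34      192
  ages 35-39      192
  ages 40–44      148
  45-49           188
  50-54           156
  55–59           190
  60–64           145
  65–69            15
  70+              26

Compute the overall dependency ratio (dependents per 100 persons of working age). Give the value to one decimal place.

0–14: 294 + 304 + 320 = 918
15–64: 142 + 180 + 174 + 192 + 192 + 148 + 188 + 156 + 190 + 145 = 1 707
65+: 15 + 26 = 41
Total dependency ratio = (918 + 41) / 1 707 × 100 = 959 / 1 707 × 100 = 56.2

Total dependency ratio: 56.2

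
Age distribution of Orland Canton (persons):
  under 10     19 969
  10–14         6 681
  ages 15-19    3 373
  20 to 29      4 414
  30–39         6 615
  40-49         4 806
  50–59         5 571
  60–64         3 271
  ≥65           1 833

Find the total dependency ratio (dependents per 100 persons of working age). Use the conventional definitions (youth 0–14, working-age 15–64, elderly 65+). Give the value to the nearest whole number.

0–14: 19 969 + 6 681 = 26 650
15–64: 3 373 + 4 414 + 6 615 + 4 806 + 5 571 + 3 271 = 28 050
65+: 1 833
Total dependency ratio = (26 650 + 1 833) / 28 050 × 100 = 28 483 / 28 050 × 100 = 102

Total dependency ratio: 102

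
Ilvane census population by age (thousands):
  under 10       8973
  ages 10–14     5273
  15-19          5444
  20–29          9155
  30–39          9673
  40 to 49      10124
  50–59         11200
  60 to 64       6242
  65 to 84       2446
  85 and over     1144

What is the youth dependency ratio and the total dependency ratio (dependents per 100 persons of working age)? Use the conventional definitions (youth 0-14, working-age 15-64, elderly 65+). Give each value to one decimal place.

Youth dependency ratio: 27.5
Total dependency ratio: 34.4

0–14: 8973 + 5273 = 14246
15–64: 5444 + 9155 + 9673 + 10124 + 11200 + 6242 = 51838
65+: 2446 + 1144 = 3590
Youth dependency ratio = 14246 / 51838 × 100 = 27.5
Total dependency ratio = (14246 + 3590) / 51838 × 100 = 17836 / 51838 × 100 = 34.4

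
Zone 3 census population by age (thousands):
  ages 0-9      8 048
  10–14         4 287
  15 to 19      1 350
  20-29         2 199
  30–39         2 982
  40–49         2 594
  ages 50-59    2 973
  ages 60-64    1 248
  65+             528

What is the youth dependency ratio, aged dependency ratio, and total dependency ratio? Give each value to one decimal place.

Youth dependency ratio: 92.4
Old-age dependency ratio: 4.0
Total dependency ratio: 96.4

0–14: 8 048 + 4 287 = 12 335
15–64: 1 350 + 2 199 + 2 982 + 2 594 + 2 973 + 1 248 = 13 346
65+: 528
Youth dependency ratio = 12 335 / 13 346 × 100 = 92.4
Old-age dependency ratio = 528 / 13 346 × 100 = 4.0
Total dependency ratio = (12 335 + 528) / 13 346 × 100 = 12 863 / 13 346 × 100 = 96.4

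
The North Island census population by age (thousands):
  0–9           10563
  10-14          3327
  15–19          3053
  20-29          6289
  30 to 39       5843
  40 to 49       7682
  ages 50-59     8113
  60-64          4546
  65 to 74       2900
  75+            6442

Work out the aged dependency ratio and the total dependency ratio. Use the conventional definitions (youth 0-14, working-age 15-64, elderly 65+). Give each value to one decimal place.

Old-age dependency ratio: 26.3
Total dependency ratio: 65.4

0–14: 10563 + 3327 = 13890
15–64: 3053 + 6289 + 5843 + 7682 + 8113 + 4546 = 35526
65+: 2900 + 6442 = 9342
Old-age dependency ratio = 9342 / 35526 × 100 = 26.3
Total dependency ratio = (13890 + 9342) / 35526 × 100 = 23232 / 35526 × 100 = 65.4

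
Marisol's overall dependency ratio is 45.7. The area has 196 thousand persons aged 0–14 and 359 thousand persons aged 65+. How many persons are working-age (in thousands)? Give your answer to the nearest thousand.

Working-age: 1 214

Total dependency ratio = (youth + elderly) / working-age × 100
45.7 = (196 + 359) / W × 100
⇒ 1 214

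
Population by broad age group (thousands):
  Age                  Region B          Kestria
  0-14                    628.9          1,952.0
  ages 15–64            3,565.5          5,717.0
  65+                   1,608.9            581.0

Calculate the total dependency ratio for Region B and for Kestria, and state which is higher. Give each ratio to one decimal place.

Region B: (628.9 + 1,608.9) / 3,565.5 × 100 = 2,237.8 / 3,565.5 × 100 = 62.8
Kestria: (1,952.0 + 581.0) / 5,717.0 × 100 = 2,533.0 / 5,717.0 × 100 = 44.3

Region B: 62.8
Kestria: 44.3
Higher: Region B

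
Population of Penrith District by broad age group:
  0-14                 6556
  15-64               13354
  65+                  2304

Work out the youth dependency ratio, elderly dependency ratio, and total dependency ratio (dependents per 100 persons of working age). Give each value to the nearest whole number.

Youth dependency ratio = 6556 / 13354 × 100 = 49
Old-age dependency ratio = 2304 / 13354 × 100 = 17
Total dependency ratio = (6556 + 2304) / 13354 × 100 = 8860 / 13354 × 100 = 66

Youth dependency ratio: 49
Old-age dependency ratio: 17
Total dependency ratio: 66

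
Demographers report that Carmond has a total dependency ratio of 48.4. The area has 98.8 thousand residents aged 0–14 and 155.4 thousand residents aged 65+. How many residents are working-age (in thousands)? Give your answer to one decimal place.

Working-age: 525.2

Total dependency ratio = (youth + elderly) / working-age × 100
48.4 = (98.8 + 155.4) / W × 100
⇒ 525.2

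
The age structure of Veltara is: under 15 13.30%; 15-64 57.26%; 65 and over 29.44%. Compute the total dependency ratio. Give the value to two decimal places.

Total dependency ratio: 74.64

Total dependency ratio = (13.30 + 29.44) / 57.26 × 100 = 42.74 / 57.26 × 100 = 74.64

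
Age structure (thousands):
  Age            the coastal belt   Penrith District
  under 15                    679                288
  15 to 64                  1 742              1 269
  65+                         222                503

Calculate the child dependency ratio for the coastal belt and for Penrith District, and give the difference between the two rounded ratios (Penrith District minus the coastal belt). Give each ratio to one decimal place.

the coastal belt: 679 / 1 742 × 100 = 39.0
Penrith District: 288 / 1 269 × 100 = 22.7

the coastal belt: 39.0
Penrith District: 22.7
Difference: -16.3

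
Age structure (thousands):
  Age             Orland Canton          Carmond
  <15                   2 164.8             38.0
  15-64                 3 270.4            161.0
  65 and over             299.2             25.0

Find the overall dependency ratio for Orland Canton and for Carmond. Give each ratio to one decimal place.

Orland Canton: 75.3
Carmond: 39.1

Orland Canton: (2 164.8 + 299.2) / 3 270.4 × 100 = 2 464.0 / 3 270.4 × 100 = 75.3
Carmond: (38.0 + 25.0) / 161.0 × 100 = 63.0 / 161.0 × 100 = 39.1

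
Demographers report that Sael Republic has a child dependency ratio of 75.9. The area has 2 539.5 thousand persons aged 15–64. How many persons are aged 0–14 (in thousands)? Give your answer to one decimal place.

Aged 0–14: 1 927.5

Youth dependency ratio = youth / working-age × 100
75.9 = Y / 2 539.5 × 100
⇒ 1 927.5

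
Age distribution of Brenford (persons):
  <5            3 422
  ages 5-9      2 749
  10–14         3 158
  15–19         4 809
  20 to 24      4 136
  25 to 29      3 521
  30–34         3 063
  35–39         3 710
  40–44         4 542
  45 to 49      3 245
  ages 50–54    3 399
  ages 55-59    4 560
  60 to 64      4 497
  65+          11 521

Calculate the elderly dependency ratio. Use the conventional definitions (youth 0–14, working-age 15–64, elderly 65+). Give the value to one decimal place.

0–14: 3 422 + 2 749 + 3 158 = 9 329
15–64: 4 809 + 4 136 + 3 521 + 3 063 + 3 710 + 4 542 + 3 245 + 3 399 + 4 560 + 4 497 = 39 482
65+: 11 521
Old-age dependency ratio = 11 521 / 39 482 × 100 = 29.2

Old-age dependency ratio: 29.2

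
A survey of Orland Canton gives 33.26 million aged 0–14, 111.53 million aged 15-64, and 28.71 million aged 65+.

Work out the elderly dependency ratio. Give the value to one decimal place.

Old-age dependency ratio = 28.71 / 111.53 × 100 = 25.7

Old-age dependency ratio: 25.7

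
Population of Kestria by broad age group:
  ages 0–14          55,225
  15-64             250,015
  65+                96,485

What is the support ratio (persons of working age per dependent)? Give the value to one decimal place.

Support ratio: 1.6

Support ratio = 250,015 / (55,225 + 96,485) = 250,015 / 151,710 = 1.6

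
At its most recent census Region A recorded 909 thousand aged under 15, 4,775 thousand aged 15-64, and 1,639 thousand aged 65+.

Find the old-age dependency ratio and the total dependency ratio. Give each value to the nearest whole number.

Old-age dependency ratio = 1,639 / 4,775 × 100 = 34
Total dependency ratio = (909 + 1,639) / 4,775 × 100 = 2,548 / 4,775 × 100 = 53

Old-age dependency ratio: 34
Total dependency ratio: 53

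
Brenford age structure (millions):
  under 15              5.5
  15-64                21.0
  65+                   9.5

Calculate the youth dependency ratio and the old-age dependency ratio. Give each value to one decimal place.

Youth dependency ratio: 26.2
Old-age dependency ratio: 45.2

Youth dependency ratio = 5.5 / 21.0 × 100 = 26.2
Old-age dependency ratio = 9.5 / 21.0 × 100 = 45.2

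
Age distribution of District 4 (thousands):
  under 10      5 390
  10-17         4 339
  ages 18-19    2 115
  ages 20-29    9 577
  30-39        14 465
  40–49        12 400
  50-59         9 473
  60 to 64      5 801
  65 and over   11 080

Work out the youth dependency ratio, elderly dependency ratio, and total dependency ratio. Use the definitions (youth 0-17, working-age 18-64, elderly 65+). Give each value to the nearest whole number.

Youth dependency ratio: 18
Old-age dependency ratio: 21
Total dependency ratio: 39

0–17: 5 390 + 4 339 = 9 729
18–64: 2 115 + 9 577 + 14 465 + 12 400 + 9 473 + 5 801 = 53 831
65+: 11 080
Youth dependency ratio = 9 729 / 53 831 × 100 = 18
Old-age dependency ratio = 11 080 / 53 831 × 100 = 21
Total dependency ratio = (9 729 + 11 080) / 53 831 × 100 = 20 809 / 53 831 × 100 = 39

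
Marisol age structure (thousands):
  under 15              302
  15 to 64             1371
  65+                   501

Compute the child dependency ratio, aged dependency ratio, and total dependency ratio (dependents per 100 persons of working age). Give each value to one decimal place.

Youth dependency ratio = 302 / 1371 × 100 = 22.0
Old-age dependency ratio = 501 / 1371 × 100 = 36.5
Total dependency ratio = (302 + 501) / 1371 × 100 = 803 / 1371 × 100 = 58.6

Youth dependency ratio: 22.0
Old-age dependency ratio: 36.5
Total dependency ratio: 58.6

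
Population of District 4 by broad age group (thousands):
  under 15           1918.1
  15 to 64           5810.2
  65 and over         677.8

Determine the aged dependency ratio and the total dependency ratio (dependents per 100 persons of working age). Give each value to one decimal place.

Old-age dependency ratio = 677.8 / 5810.2 × 100 = 11.7
Total dependency ratio = (1918.1 + 677.8) / 5810.2 × 100 = 2595.9 / 5810.2 × 100 = 44.7

Old-age dependency ratio: 11.7
Total dependency ratio: 44.7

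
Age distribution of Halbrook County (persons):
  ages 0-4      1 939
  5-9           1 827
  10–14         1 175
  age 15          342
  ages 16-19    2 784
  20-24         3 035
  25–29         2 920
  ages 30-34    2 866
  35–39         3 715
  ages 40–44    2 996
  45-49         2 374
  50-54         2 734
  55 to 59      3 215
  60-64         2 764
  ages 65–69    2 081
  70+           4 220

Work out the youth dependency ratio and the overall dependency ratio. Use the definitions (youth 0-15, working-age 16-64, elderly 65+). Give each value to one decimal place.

0–15: 1 939 + 1 827 + 1 175 + 342 = 5 283
16–64: 2 784 + 3 035 + 2 920 + 2 866 + 3 715 + 2 996 + 2 374 + 2 734 + 3 215 + 2 764 = 29 403
65+: 2 081 + 4 220 = 6 301
Youth dependency ratio = 5 283 / 29 403 × 100 = 18.0
Total dependency ratio = (5 283 + 6 301) / 29 403 × 100 = 11 584 / 29 403 × 100 = 39.4

Youth dependency ratio: 18.0
Total dependency ratio: 39.4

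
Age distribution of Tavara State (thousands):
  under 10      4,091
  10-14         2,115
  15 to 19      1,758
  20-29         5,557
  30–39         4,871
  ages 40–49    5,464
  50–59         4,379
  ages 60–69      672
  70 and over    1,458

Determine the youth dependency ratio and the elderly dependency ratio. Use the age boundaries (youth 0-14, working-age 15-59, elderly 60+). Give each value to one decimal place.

0–14: 4,091 + 2,115 = 6,206
15–59: 1,758 + 5,557 + 4,871 + 5,464 + 4,379 = 22,029
60+: 672 + 1,458 = 2,130
Youth dependency ratio = 6,206 / 22,029 × 100 = 28.2
Old-age dependency ratio = 2,130 / 22,029 × 100 = 9.7

Youth dependency ratio: 28.2
Old-age dependency ratio: 9.7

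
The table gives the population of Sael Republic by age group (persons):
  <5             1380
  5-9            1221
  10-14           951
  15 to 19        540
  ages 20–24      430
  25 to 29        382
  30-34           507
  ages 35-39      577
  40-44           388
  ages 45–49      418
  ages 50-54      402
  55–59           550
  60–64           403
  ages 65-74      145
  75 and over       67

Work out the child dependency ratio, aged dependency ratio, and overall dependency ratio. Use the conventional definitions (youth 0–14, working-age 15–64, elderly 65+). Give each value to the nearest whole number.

Youth dependency ratio: 77
Old-age dependency ratio: 5
Total dependency ratio: 82

0–14: 1380 + 1221 + 951 = 3552
15–64: 540 + 430 + 382 + 507 + 577 + 388 + 418 + 402 + 550 + 403 = 4597
65+: 145 + 67 = 212
Youth dependency ratio = 3552 / 4597 × 100 = 77
Old-age dependency ratio = 212 / 4597 × 100 = 5
Total dependency ratio = (3552 + 212) / 4597 × 100 = 3764 / 4597 × 100 = 82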